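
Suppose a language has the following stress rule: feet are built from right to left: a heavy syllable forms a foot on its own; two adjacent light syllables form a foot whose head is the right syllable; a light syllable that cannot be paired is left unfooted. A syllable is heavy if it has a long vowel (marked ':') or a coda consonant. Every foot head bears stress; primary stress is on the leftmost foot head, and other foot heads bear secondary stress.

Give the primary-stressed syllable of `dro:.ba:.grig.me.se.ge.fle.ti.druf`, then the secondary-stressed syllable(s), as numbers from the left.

Weights: 1 dro: H, 2 ba: H, 3 grig H, 4 me L, 5 se L, 6 ge L, 7 fle L, 8 ti L, 9 druf H.
Parse right to left (heavy = foot alone; LL = one foot; stranded L unfooted): (ˈdro:) (ˈba:) (ˈgrig) me (se.ˈge) (fle.ˈti) (ˈdruf).
Foot heads: 1, 2, 3, 6, 8, 9.
Primary stress on the leftmost head = syllable 1.
Secondary stress on 2, 3, 6, 8, 9: ˈdro:.ˌba:.ˌgrig.me.se.ˌge.fle.ˌti.ˌdruf.

primary 1, secondary 2, 3, 6, 8, 9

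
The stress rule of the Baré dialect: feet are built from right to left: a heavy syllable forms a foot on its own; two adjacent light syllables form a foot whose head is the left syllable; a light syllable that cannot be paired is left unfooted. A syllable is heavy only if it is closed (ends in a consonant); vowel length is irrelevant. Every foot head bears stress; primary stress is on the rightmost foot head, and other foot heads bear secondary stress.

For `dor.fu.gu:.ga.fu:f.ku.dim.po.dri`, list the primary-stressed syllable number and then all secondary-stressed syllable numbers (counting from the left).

Weights: 1 dor H, 2 fu L, 3 gu: L, 4 ga L, 5 fu:f H, 6 ku L, 7 dim H, 8 po L, 9 dri L.
Parse right to left (heavy = foot alone; LL = one foot; stranded L unfooted): (ˈdor) fu (ˈgu:.ga) (ˈfu:f) ku (ˈdim) (ˈpo.dri).
Foot heads: 1, 3, 5, 7, 8.
Primary stress on the rightmost head = syllable 8.
Secondary stress on 1, 3, 5, 7: ˌdor.fu.ˌgu:.ga.ˌfu:f.ku.ˌdim.ˈpo.dri.

primary 8, secondary 1, 3, 5, 7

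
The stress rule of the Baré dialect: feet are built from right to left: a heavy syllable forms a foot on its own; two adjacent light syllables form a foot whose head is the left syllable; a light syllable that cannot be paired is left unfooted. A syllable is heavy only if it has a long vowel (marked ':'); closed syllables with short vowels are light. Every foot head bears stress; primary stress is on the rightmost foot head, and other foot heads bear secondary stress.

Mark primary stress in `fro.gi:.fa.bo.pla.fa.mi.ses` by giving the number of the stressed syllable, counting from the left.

7

Weights: 1 fro L, 2 gi: H, 3 fa L, 4 bo L, 5 pla L, 6 fa L, 7 mi L, 8 ses L.
Parse right to left (heavy = foot alone; LL = one foot; stranded L unfooted): fro (ˈgi:) (ˈfa.bo) (ˈpla.fa) (ˈmi.ses).
Foot heads: 2, 3, 5, 7.
Primary stress on the rightmost head = syllable 7.
Primary stress: syllable 7 → fro.gi:.fa.bo.pla.fa.ˈmi.ses.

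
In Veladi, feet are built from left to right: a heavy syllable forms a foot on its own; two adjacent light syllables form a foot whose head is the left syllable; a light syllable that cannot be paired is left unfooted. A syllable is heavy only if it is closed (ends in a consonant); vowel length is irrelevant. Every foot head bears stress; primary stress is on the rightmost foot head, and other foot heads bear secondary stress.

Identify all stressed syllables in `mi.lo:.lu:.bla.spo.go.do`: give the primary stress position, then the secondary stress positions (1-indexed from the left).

Weights: 1 mi L, 2 lo: L, 3 lu: L, 4 bla L, 5 spo L, 6 go L, 7 do L.
Parse left to right (heavy = foot alone; LL = one foot; stranded L unfooted): (ˈmi.lo:) (ˈlu:.bla) (ˈspo.go) do.
Foot heads: 1, 3, 5.
Primary stress on the rightmost head = syllable 5.
Secondary stress on 1, 3: ˌmi.lo:.ˌlu:.bla.ˈspo.go.do.

primary 5, secondary 1, 3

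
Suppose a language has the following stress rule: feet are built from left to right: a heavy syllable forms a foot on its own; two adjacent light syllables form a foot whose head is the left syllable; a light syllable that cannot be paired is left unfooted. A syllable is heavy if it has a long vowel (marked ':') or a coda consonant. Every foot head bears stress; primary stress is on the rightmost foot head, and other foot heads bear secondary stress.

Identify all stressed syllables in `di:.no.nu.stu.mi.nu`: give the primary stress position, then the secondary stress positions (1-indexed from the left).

Weights: 1 di: H, 2 no L, 3 nu L, 4 stu L, 5 mi L, 6 nu L.
Parse left to right (heavy = foot alone; LL = one foot; stranded L unfooted): (ˈdi:) (ˈno.nu) (ˈstu.mi) nu.
Foot heads: 1, 2, 4.
Primary stress on the rightmost head = syllable 4.
Secondary stress on 1, 2: ˌdi:.ˌno.nu.ˈstu.mi.nu.

primary 4, secondary 1, 2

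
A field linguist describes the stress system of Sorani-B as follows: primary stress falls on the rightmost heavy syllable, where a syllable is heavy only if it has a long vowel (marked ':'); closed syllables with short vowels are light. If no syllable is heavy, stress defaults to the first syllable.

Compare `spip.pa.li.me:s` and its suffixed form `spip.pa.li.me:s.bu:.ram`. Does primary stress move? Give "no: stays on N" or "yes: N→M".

Base `spip.pa.li.me:s` (4 syllables):
  Weights: 1 spip L, 2 pa L, 3 li L, 4 me:s H.
  Heavy syllables in the domain: 4. The rightmost is syllable 4 (me:s).
  → primary stress on syllable 4.
Suffixed `spip.pa.li.me:s.bu:.ram` (6 syllables):
  Weights: 1 spip L, 2 pa L, 3 li L, 4 me:s H, 5 bu: H, 6 ram L.
  Heavy syllables in the domain: 4, 5. The rightmost is syllable 5 (bu:).
  → primary stress on syllable 5.

yes: 4→5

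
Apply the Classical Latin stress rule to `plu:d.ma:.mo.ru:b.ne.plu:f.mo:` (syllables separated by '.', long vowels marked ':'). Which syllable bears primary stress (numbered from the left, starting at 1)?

Classical Latin: stress the penult if heavy (long vowel or closed), else the antepenult.
Weights: 5 ne L, 6 plu:f H, 7 mo: H.
The penult (syllable 6, plu:f) is heavy, so it takes stress.
Stress on syllable 6: plu:d.ma:.mo.ru:b.ne.ˈplu:f.mo:.

6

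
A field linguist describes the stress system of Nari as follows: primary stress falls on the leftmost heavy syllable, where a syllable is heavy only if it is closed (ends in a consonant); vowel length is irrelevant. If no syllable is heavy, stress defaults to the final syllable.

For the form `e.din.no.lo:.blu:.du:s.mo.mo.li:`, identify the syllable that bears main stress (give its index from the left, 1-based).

2

Weights: 1 e L, 2 din H, 3 no L, 4 lo: L, 5 blu: L, 6 du:s H, 7 mo L, 8 mo L, 9 li: L.
Heavy syllables in the domain: 2, 6. The leftmost is syllable 2 (din).
Primary stress: syllable 2 → e.ˈdin.no.lo:.blu:.du:s.mo.mo.li:.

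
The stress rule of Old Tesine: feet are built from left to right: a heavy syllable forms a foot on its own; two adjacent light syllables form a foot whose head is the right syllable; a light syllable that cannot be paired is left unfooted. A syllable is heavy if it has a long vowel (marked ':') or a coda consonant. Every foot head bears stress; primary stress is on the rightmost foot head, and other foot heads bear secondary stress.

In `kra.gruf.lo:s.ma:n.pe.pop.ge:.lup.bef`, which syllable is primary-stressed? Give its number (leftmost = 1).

9

Weights: 1 kra L, 2 gruf H, 3 lo:s H, 4 ma:n H, 5 pe L, 6 pop H, 7 ge: H, 8 lup H, 9 bef H.
Parse left to right (heavy = foot alone; LL = one foot; stranded L unfooted): kra (ˈgruf) (ˈlo:s) (ˈma:n) pe (ˈpop) (ˈge:) (ˈlup) (ˈbef).
Foot heads: 2, 3, 4, 6, 7, 8, 9.
Primary stress on the rightmost head = syllable 9.
Primary stress: syllable 9 → kra.gruf.lo:s.ma:n.pe.pop.ge:.lup.ˈbef.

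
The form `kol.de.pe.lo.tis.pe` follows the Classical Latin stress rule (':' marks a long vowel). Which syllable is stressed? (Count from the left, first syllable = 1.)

5

Classical Latin: stress the penult if heavy (long vowel or closed), else the antepenult.
Weights: 4 lo L, 5 tis H, 6 pe L.
The penult (syllable 5, tis) is heavy, so it takes stress.
Stress on syllable 5: kol.de.pe.lo.ˈtis.pe.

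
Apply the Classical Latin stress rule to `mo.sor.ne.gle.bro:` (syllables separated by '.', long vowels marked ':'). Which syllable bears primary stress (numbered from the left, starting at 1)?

3

Classical Latin: stress the penult if heavy (long vowel or closed), else the antepenult.
Weights: 3 ne L, 4 gle L, 5 bro: H.
The penult (syllable 4, gle) is light, so stress falls on the antepenult (syllable 3, ne).
Stress on syllable 3: mo.sor.ˈne.gle.bro:.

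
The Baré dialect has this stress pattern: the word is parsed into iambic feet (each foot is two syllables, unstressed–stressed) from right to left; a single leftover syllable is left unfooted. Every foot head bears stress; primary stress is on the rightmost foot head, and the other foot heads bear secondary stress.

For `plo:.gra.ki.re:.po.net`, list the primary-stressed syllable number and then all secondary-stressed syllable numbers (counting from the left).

primary 6, secondary 2, 4

Parse right to left into iambic (σˈσ) feet: (plo:.ˈgra) (ki.ˈre:) (po.ˈnet).
Foot heads (stressed positions): 2, 4, 6.
End Rule Rightmost: primary stress on the rightmost head = syllable 6.
Secondary stress on 2, 4: plo:.ˌgra.ki.ˌre:.po.ˈnet.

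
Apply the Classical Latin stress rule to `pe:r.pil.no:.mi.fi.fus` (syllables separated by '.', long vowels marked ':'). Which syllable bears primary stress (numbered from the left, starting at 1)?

4

Classical Latin: stress the penult if heavy (long vowel or closed), else the antepenult.
Weights: 4 mi L, 5 fi L, 6 fus H.
The penult (syllable 5, fi) is light, so stress falls on the antepenult (syllable 4, mi).
Stress on syllable 4: pe:r.pil.no:.ˈmi.fi.fus.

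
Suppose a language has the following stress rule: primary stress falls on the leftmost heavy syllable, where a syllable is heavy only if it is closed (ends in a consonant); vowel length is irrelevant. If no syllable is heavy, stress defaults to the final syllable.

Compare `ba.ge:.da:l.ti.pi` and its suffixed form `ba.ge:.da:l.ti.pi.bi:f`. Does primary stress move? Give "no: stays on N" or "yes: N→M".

no: stays on 3

Base `ba.ge:.da:l.ti.pi` (5 syllables):
  Weights: 1 ba L, 2 ge: L, 3 da:l H, 4 ti L, 5 pi L.
  Heavy syllables in the domain: 3. The leftmost is syllable 3 (da:l).
  → primary stress on syllable 3.
Suffixed `ba.ge:.da:l.ti.pi.bi:f` (6 syllables):
  Weights: 1 ba L, 2 ge: L, 3 da:l H, 4 ti L, 5 pi L, 6 bi:f H.
  Heavy syllables in the domain: 3, 6. The leftmost is syllable 3 (da:l).
  → primary stress on syllable 3.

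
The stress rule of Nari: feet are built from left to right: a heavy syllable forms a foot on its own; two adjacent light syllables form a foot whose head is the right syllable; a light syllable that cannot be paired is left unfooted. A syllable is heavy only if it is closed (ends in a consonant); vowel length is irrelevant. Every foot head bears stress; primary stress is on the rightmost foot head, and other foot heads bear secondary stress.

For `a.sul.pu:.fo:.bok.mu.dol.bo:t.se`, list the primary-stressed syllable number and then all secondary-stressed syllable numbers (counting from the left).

primary 8, secondary 2, 4, 5, 7

Weights: 1 a L, 2 sul H, 3 pu: L, 4 fo: L, 5 bok H, 6 mu L, 7 dol H, 8 bo:t H, 9 se L.
Parse left to right (heavy = foot alone; LL = one foot; stranded L unfooted): a (ˈsul) (pu:.ˈfo:) (ˈbok) mu (ˈdol) (ˈbo:t) se.
Foot heads: 2, 4, 5, 7, 8.
Primary stress on the rightmost head = syllable 8.
Secondary stress on 2, 4, 5, 7: a.ˌsul.pu:.ˌfo:.ˌbok.mu.ˌdol.ˈbo:t.se.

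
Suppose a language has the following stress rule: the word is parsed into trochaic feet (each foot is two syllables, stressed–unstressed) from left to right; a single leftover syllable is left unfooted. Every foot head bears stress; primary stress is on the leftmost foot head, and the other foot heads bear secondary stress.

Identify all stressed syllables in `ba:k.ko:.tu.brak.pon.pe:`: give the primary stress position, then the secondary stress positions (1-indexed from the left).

primary 1, secondary 3, 5

Parse left to right into trochaic (ˈσσ) feet: (ˈba:k.ko:) (ˈtu.brak) (ˈpon.pe:).
Foot heads (stressed positions): 1, 3, 5.
End Rule Leftmost: primary stress on the leftmost head = syllable 1.
Secondary stress on 3, 5: ˈba:k.ko:.ˌtu.brak.ˌpon.pe:.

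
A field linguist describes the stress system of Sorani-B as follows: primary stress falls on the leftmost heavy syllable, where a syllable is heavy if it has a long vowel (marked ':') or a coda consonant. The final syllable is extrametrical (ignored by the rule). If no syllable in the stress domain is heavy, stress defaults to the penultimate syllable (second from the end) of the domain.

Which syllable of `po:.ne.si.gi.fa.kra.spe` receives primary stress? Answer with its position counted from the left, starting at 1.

1

The final syllable (7, spe) is extrametrical; the stress domain is syllables 1–6.
Weights: 1 po: H, 2 ne L, 3 si L, 4 gi L, 5 fa L, 6 kra L.
Heavy syllables in the domain: 1. The leftmost is syllable 1 (po:).
Primary stress: syllable 1 → ˈpo:.ne.si.gi.fa.kra.spe.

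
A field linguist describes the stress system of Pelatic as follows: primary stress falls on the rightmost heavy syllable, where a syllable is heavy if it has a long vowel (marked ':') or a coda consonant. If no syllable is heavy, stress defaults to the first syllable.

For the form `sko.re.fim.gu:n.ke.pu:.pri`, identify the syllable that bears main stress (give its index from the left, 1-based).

6

Weights: 1 sko L, 2 re L, 3 fim H, 4 gu:n H, 5 ke L, 6 pu: H, 7 pri L.
Heavy syllables in the domain: 3, 4, 6. The rightmost is syllable 6 (pu:).
Primary stress: syllable 6 → sko.re.fim.gu:n.ke.ˈpu:.pri.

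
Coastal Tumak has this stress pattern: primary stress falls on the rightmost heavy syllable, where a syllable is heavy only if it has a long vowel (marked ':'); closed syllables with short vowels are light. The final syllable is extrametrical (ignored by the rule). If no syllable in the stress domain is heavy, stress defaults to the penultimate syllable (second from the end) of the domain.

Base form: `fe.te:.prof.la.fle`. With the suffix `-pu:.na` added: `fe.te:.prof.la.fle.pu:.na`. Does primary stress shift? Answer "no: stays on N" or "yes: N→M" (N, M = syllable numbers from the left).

Base `fe.te:.prof.la.fle` (5 syllables):
  The final syllable (5, fle) is extrametrical; the stress domain is syllables 1–4.
  Weights: 1 fe L, 2 te: H, 3 prof L, 4 la L.
  Heavy syllables in the domain: 2. The rightmost is syllable 2 (te:).
  → primary stress on syllable 2.
Suffixed `fe.te:.prof.la.fle.pu:.na` (7 syllables):
  The final syllable (7, na) is extrametrical; the stress domain is syllables 1–6.
  Weights: 1 fe L, 2 te: H, 3 prof L, 4 la L, 5 fle L, 6 pu: H.
  Heavy syllables in the domain: 2, 6. The rightmost is syllable 6 (pu:).
  → primary stress on syllable 6.

yes: 2→6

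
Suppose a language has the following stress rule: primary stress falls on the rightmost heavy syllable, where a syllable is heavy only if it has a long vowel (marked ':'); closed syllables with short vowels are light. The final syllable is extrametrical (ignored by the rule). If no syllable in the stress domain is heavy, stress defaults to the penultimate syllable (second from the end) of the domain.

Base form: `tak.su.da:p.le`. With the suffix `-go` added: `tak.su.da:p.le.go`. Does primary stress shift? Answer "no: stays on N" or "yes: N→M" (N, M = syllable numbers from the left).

no: stays on 3

Base `tak.su.da:p.le` (4 syllables):
  The final syllable (4, le) is extrametrical; the stress domain is syllables 1–3.
  Weights: 1 tak L, 2 su L, 3 da:p H.
  Heavy syllables in the domain: 3. The rightmost is syllable 3 (da:p).
  → primary stress on syllable 3.
Suffixed `tak.su.da:p.le.go` (5 syllables):
  The final syllable (5, go) is extrametrical; the stress domain is syllables 1–4.
  Weights: 1 tak L, 2 su L, 3 da:p H, 4 le L.
  Heavy syllables in the domain: 3. The rightmost is syllable 3 (da:p).
  → primary stress on syllable 3.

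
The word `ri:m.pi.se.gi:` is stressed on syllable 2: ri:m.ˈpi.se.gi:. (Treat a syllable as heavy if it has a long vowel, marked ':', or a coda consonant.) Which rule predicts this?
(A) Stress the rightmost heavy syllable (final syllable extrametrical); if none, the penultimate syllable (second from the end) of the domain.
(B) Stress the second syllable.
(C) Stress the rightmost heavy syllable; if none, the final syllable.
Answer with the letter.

B

Rule A → syllable 1 (observed: 2).
Rule B → syllable 2 ✓.
Rule C → syllable 4 (observed: 2).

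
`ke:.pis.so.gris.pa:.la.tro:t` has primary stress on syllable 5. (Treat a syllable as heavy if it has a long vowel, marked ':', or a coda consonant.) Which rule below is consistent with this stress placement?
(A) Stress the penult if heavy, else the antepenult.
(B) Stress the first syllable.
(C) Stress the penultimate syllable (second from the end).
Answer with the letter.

Rule A → syllable 5 ✓.
Rule B → syllable 1 (observed: 5).
Rule C → syllable 6 (observed: 5).

A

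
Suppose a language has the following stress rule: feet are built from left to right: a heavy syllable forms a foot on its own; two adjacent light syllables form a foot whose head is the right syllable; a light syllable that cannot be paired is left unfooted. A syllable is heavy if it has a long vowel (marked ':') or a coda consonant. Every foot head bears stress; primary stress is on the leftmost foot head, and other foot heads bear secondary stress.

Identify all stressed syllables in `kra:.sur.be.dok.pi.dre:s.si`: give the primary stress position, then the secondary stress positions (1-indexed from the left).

primary 1, secondary 2, 4, 6

Weights: 1 kra: H, 2 sur H, 3 be L, 4 dok H, 5 pi L, 6 dre:s H, 7 si L.
Parse left to right (heavy = foot alone; LL = one foot; stranded L unfooted): (ˈkra:) (ˈsur) be (ˈdok) pi (ˈdre:s) si.
Foot heads: 1, 2, 4, 6.
Primary stress on the leftmost head = syllable 1.
Secondary stress on 2, 4, 6: ˈkra:.ˌsur.be.ˌdok.pi.ˌdre:s.si.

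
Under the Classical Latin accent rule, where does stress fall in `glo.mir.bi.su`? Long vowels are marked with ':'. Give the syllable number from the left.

Classical Latin: stress the penult if heavy (long vowel or closed), else the antepenult.
Weights: 2 mir H, 3 bi L, 4 su L.
The penult (syllable 3, bi) is light, so stress falls on the antepenult (syllable 2, mir).
Stress on syllable 2: glo.ˈmir.bi.su.

2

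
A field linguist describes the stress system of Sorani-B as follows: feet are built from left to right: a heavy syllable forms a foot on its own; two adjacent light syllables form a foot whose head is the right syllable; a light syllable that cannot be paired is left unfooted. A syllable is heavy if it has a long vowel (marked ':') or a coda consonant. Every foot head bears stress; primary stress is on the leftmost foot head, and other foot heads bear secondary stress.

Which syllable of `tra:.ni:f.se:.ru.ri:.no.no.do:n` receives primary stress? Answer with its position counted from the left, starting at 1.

1

Weights: 1 tra: H, 2 ni:f H, 3 se: H, 4 ru L, 5 ri: H, 6 no L, 7 no L, 8 do:n H.
Parse left to right (heavy = foot alone; LL = one foot; stranded L unfooted): (ˈtra:) (ˈni:f) (ˈse:) ru (ˈri:) (no.ˈno) (ˈdo:n).
Foot heads: 1, 2, 3, 5, 7, 8.
Primary stress on the leftmost head = syllable 1.
Primary stress: syllable 1 → ˈtra:.ni:f.se:.ru.ri:.no.no.do:n.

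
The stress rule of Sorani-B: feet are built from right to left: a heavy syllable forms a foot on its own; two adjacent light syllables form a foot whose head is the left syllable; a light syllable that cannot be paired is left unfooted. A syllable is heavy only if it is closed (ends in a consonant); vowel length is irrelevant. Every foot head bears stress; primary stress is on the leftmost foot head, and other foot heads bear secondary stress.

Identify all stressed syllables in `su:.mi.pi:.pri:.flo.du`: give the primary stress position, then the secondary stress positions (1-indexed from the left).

primary 1, secondary 3, 5

Weights: 1 su: L, 2 mi L, 3 pi: L, 4 pri: L, 5 flo L, 6 du L.
Parse right to left (heavy = foot alone; LL = one foot; stranded L unfooted): (ˈsu:.mi) (ˈpi:.pri:) (ˈflo.du).
Foot heads: 1, 3, 5.
Primary stress on the leftmost head = syllable 1.
Secondary stress on 3, 5: ˈsu:.mi.ˌpi:.pri:.ˌflo.du.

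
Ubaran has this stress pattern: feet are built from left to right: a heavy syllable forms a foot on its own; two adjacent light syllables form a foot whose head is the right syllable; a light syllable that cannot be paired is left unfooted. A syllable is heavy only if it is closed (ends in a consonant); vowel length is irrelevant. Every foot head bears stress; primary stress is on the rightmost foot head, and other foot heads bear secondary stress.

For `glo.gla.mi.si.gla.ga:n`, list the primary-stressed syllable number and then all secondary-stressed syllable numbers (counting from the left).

Weights: 1 glo L, 2 gla L, 3 mi L, 4 si L, 5 gla L, 6 ga:n H.
Parse left to right (heavy = foot alone; LL = one foot; stranded L unfooted): (glo.ˈgla) (mi.ˈsi) gla (ˈga:n).
Foot heads: 2, 4, 6.
Primary stress on the rightmost head = syllable 6.
Secondary stress on 2, 4: glo.ˌgla.mi.ˌsi.gla.ˈga:n.

primary 6, secondary 2, 4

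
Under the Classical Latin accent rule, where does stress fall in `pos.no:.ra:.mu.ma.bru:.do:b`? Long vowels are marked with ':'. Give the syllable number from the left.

Classical Latin: stress the penult if heavy (long vowel or closed), else the antepenult.
Weights: 5 ma L, 6 bru: H, 7 do:b H.
The penult (syllable 6, bru:) is heavy, so it takes stress.
Stress on syllable 6: pos.no:.ra:.mu.ma.ˈbru:.do:b.

6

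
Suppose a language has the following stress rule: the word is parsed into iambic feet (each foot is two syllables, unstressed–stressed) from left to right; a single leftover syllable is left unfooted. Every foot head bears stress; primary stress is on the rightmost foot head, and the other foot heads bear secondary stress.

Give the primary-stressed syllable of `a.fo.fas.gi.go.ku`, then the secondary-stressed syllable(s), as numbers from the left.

primary 6, secondary 2, 4

Parse left to right into iambic (σˈσ) feet: (a.ˈfo) (fas.ˈgi) (go.ˈku).
Foot heads (stressed positions): 2, 4, 6.
End Rule Rightmost: primary stress on the rightmost head = syllable 6.
Secondary stress on 2, 4: a.ˌfo.fas.ˌgi.go.ˈku.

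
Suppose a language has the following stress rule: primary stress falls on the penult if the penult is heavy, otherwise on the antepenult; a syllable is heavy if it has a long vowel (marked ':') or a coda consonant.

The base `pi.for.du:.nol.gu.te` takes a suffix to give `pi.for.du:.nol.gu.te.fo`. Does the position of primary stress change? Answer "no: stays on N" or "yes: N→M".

Base `pi.for.du:.nol.gu.te` (6 syllables):
  Weights: 4 nol H, 5 gu L, 6 te L.
  The penult (syllable 5, gu) is light, so stress falls on the antepenult (syllable 4, nol).
  → primary stress on syllable 4.
Suffixed `pi.for.du:.nol.gu.te.fo` (7 syllables):
  Weights: 5 gu L, 6 te L, 7 fo L.
  The penult (syllable 6, te) is light, so stress falls on the antepenult (syllable 5, gu).
  → primary stress on syllable 5.

yes: 4→5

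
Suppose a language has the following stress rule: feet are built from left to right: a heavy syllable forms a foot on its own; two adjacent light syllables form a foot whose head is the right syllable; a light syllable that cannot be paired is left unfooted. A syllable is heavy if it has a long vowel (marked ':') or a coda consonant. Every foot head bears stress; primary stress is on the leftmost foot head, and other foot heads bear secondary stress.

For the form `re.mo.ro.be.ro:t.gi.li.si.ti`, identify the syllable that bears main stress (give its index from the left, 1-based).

Weights: 1 re L, 2 mo L, 3 ro L, 4 be L, 5 ro:t H, 6 gi L, 7 li L, 8 si L, 9 ti L.
Parse left to right (heavy = foot alone; LL = one foot; stranded L unfooted): (re.ˈmo) (ro.ˈbe) (ˈro:t) (gi.ˈli) (si.ˈti).
Foot heads: 2, 4, 5, 7, 9.
Primary stress on the leftmost head = syllable 2.
Primary stress: syllable 2 → re.ˈmo.ro.be.ro:t.gi.li.si.ti.

2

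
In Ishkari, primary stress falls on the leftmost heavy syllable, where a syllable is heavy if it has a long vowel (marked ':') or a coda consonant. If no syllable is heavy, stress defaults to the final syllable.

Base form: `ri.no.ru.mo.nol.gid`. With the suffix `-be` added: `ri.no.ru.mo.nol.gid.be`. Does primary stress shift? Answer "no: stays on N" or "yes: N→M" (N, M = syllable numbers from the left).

no: stays on 5

Base `ri.no.ru.mo.nol.gid` (6 syllables):
  Weights: 1 ri L, 2 no L, 3 ru L, 4 mo L, 5 nol H, 6 gid H.
  Heavy syllables in the domain: 5, 6. The leftmost is syllable 5 (nol).
  → primary stress on syllable 5.
Suffixed `ri.no.ru.mo.nol.gid.be` (7 syllables):
  Weights: 1 ri L, 2 no L, 3 ru L, 4 mo L, 5 nol H, 6 gid H, 7 be L.
  Heavy syllables in the domain: 5, 6. The leftmost is syllable 5 (nol).
  → primary stress on syllable 5.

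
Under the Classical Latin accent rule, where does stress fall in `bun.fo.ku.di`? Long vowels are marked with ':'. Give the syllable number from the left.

Classical Latin: stress the penult if heavy (long vowel or closed), else the antepenult.
Weights: 2 fo L, 3 ku L, 4 di L.
The penult (syllable 3, ku) is light, so stress falls on the antepenult (syllable 2, fo).
Stress on syllable 2: bun.ˈfo.ku.di.

2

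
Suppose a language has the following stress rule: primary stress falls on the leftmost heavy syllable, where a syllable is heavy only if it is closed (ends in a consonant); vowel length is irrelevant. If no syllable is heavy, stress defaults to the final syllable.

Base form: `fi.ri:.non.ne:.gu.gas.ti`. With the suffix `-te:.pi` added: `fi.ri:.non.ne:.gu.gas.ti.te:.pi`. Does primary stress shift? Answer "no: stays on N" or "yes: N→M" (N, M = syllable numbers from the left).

no: stays on 3

Base `fi.ri:.non.ne:.gu.gas.ti` (7 syllables):
  Weights: 1 fi L, 2 ri: L, 3 non H, 4 ne: L, 5 gu L, 6 gas H, 7 ti L.
  Heavy syllables in the domain: 3, 6. The leftmost is syllable 3 (non).
  → primary stress on syllable 3.
Suffixed `fi.ri:.non.ne:.gu.gas.ti.te:.pi` (9 syllables):
  Weights: 1 fi L, 2 ri: L, 3 non H, 4 ne: L, 5 gu L, 6 gas H, 7 ti L, 8 te: L, 9 pi L.
  Heavy syllables in the domain: 3, 6. The leftmost is syllable 3 (non).
  → primary stress on syllable 3.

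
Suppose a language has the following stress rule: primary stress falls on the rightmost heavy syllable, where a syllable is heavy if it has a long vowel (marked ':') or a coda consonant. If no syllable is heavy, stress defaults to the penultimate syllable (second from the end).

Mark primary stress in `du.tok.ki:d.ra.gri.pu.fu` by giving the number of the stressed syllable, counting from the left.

Weights: 1 du L, 2 tok H, 3 ki:d H, 4 ra L, 5 gri L, 6 pu L, 7 fu L.
Heavy syllables in the domain: 2, 3. The rightmost is syllable 3 (ki:d).
Primary stress: syllable 3 → du.tok.ˈki:d.ra.gri.pu.fu.

3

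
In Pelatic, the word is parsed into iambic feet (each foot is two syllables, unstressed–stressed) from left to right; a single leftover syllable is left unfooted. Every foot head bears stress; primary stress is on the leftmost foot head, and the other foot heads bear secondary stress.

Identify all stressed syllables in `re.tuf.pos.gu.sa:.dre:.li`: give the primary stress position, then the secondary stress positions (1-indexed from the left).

Parse left to right into iambic (σˈσ) feet: (re.ˈtuf) (pos.ˈgu) (sa:.ˈdre:) li. Syllable 7 is left unfooted.
Foot heads (stressed positions): 2, 4, 6.
End Rule Leftmost: primary stress on the leftmost head = syllable 2.
Secondary stress on 4, 6: re.ˈtuf.pos.ˌgu.sa:.ˌdre:.li.

primary 2, secondary 4, 6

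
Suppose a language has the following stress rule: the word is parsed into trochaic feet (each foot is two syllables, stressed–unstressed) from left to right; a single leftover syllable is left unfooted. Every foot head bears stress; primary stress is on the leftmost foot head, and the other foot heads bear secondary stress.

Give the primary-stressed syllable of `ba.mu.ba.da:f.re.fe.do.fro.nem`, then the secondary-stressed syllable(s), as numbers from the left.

primary 1, secondary 3, 5, 7

Parse left to right into trochaic (ˈσσ) feet: (ˈba.mu) (ˈba.da:f) (ˈre.fe) (ˈdo.fro) nem. Syllable 9 is left unfooted.
Foot heads (stressed positions): 1, 3, 5, 7.
End Rule Leftmost: primary stress on the leftmost head = syllable 1.
Secondary stress on 3, 5, 7: ˈba.mu.ˌba.da:f.ˌre.fe.ˌdo.fro.nem.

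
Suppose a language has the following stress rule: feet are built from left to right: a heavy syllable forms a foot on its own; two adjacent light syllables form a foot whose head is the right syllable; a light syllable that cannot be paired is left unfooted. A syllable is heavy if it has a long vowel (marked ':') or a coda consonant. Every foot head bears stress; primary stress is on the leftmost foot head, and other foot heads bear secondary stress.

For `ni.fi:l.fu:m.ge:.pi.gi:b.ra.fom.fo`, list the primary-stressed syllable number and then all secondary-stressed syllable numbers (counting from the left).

Weights: 1 ni L, 2 fi:l H, 3 fu:m H, 4 ge: H, 5 pi L, 6 gi:b H, 7 ra L, 8 fom H, 9 fo L.
Parse left to right (heavy = foot alone; LL = one foot; stranded L unfooted): ni (ˈfi:l) (ˈfu:m) (ˈge:) pi (ˈgi:b) ra (ˈfom) fo.
Foot heads: 2, 3, 4, 6, 8.
Primary stress on the leftmost head = syllable 2.
Secondary stress on 3, 4, 6, 8: ni.ˈfi:l.ˌfu:m.ˌge:.pi.ˌgi:b.ra.ˌfom.fo.

primary 2, secondary 3, 4, 6, 8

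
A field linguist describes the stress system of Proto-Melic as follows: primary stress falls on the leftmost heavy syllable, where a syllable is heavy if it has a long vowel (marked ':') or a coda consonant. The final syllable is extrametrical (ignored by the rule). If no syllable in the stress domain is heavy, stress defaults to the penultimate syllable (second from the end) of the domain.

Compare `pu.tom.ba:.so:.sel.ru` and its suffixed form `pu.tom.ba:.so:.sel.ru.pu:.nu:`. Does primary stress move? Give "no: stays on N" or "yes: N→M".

no: stays on 2

Base `pu.tom.ba:.so:.sel.ru` (6 syllables):
  The final syllable (6, ru) is extrametrical; the stress domain is syllables 1–5.
  Weights: 1 pu L, 2 tom H, 3 ba: H, 4 so: H, 5 sel H.
  Heavy syllables in the domain: 2, 3, 4, 5. The leftmost is syllable 2 (tom).
  → primary stress on syllable 2.
Suffixed `pu.tom.ba:.so:.sel.ru.pu:.nu:` (8 syllables):
  The final syllable (8, nu:) is extrametrical; the stress domain is syllables 1–7.
  Weights: 1 pu L, 2 tom H, 3 ba: H, 4 so: H, 5 sel H, 6 ru L, 7 pu: H.
  Heavy syllables in the domain: 2, 3, 4, 5, 7. The leftmost is syllable 2 (tom).
  → primary stress on syllable 2.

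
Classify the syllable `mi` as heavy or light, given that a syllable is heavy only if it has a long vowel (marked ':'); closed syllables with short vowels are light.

`mi`: short vowel, open (no coda). Short vowel → light.

light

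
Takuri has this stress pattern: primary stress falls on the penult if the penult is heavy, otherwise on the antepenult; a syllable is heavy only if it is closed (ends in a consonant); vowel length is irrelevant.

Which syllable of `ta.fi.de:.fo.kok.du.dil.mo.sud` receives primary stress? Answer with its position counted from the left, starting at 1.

7

Weights: 7 dil H, 8 mo L, 9 sud H.
The penult (syllable 8, mo) is light, so stress falls on the antepenult (syllable 7, dil).
Primary stress: syllable 7 → ta.fi.de:.fo.kok.du.ˈdil.mo.sud.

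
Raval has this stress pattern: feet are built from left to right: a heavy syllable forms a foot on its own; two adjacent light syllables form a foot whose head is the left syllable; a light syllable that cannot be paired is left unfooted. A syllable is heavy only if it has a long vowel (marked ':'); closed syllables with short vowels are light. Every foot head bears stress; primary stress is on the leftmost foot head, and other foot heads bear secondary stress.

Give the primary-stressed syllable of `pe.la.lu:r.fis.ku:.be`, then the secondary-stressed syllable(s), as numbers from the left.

primary 1, secondary 3, 5

Weights: 1 pe L, 2 la L, 3 lu:r H, 4 fis L, 5 ku: H, 6 be L.
Parse left to right (heavy = foot alone; LL = one foot; stranded L unfooted): (ˈpe.la) (ˈlu:r) fis (ˈku:) be.
Foot heads: 1, 3, 5.
Primary stress on the leftmost head = syllable 1.
Secondary stress on 3, 5: ˈpe.la.ˌlu:r.fis.ˌku:.be.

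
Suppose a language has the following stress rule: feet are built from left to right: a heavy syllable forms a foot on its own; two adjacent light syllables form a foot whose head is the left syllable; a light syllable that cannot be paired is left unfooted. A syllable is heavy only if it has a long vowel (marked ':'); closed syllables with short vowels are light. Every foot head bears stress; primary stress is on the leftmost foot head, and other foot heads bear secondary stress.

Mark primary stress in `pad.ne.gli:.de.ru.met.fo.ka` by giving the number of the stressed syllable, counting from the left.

1

Weights: 1 pad L, 2 ne L, 3 gli: H, 4 de L, 5 ru L, 6 met L, 7 fo L, 8 ka L.
Parse left to right (heavy = foot alone; LL = one foot; stranded L unfooted): (ˈpad.ne) (ˈgli:) (ˈde.ru) (ˈmet.fo) ka.
Foot heads: 1, 3, 4, 6.
Primary stress on the leftmost head = syllable 1.
Primary stress: syllable 1 → ˈpad.ne.gli:.de.ru.met.fo.ka.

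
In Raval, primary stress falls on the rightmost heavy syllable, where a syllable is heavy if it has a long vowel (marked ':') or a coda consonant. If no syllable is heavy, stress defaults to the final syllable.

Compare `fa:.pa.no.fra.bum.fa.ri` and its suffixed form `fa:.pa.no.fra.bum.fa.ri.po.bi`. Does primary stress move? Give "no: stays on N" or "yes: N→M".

no: stays on 5

Base `fa:.pa.no.fra.bum.fa.ri` (7 syllables):
  Weights: 1 fa: H, 2 pa L, 3 no L, 4 fra L, 5 bum H, 6 fa L, 7 ri L.
  Heavy syllables in the domain: 1, 5. The rightmost is syllable 5 (bum).
  → primary stress on syllable 5.
Suffixed `fa:.pa.no.fra.bum.fa.ri.po.bi` (9 syllables):
  Weights: 1 fa: H, 2 pa L, 3 no L, 4 fra L, 5 bum H, 6 fa L, 7 ri L, 8 po L, 9 bi L.
  Heavy syllables in the domain: 1, 5. The rightmost is syllable 5 (bum).
  → primary stress on syllable 5.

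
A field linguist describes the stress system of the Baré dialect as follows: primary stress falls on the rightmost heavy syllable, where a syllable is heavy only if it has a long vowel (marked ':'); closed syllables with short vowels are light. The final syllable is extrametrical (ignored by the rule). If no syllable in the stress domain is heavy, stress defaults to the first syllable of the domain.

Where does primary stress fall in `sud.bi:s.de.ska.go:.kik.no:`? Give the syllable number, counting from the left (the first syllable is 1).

5

The final syllable (7, no:) is extrametrical; the stress domain is syllables 1–6.
Weights: 1 sud L, 2 bi:s H, 3 de L, 4 ska L, 5 go: H, 6 kik L.
Heavy syllables in the domain: 2, 5. The rightmost is syllable 5 (go:).
Primary stress: syllable 5 → sud.bi:s.de.ska.ˈgo:.kik.no:.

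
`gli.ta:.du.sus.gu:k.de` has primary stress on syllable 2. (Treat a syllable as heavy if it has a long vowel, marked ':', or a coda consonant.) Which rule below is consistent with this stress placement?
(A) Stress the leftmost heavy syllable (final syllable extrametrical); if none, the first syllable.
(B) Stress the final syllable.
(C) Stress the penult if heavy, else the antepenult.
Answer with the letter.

Rule A → syllable 2 ✓.
Rule B → syllable 6 (observed: 2).
Rule C → syllable 5 (observed: 2).

A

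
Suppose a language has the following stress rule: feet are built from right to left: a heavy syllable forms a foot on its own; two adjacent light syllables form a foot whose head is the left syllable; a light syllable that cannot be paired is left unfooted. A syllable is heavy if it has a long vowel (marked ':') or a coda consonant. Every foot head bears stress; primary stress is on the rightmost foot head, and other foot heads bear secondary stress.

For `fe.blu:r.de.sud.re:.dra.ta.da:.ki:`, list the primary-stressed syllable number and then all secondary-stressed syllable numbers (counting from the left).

primary 9, secondary 2, 4, 5, 6, 8

Weights: 1 fe L, 2 blu:r H, 3 de L, 4 sud H, 5 re: H, 6 dra L, 7 ta L, 8 da: H, 9 ki: H.
Parse right to left (heavy = foot alone; LL = one foot; stranded L unfooted): fe (ˈblu:r) de (ˈsud) (ˈre:) (ˈdra.ta) (ˈda:) (ˈki:).
Foot heads: 2, 4, 5, 6, 8, 9.
Primary stress on the rightmost head = syllable 9.
Secondary stress on 2, 4, 5, 6, 8: fe.ˌblu:r.de.ˌsud.ˌre:.ˌdra.ta.ˌda:.ˈki:.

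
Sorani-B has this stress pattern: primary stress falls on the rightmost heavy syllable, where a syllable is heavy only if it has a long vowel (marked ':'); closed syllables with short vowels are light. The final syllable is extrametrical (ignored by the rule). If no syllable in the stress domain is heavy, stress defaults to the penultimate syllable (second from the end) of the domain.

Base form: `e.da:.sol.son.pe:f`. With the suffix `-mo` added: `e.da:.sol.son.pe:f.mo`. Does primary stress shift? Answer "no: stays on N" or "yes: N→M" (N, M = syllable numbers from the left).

Base `e.da:.sol.son.pe:f` (5 syllables):
  The final syllable (5, pe:f) is extrametrical; the stress domain is syllables 1–4.
  Weights: 1 e L, 2 da: H, 3 sol L, 4 son L.
  Heavy syllables in the domain: 2. The rightmost is syllable 2 (da:).
  → primary stress on syllable 2.
Suffixed `e.da:.sol.son.pe:f.mo` (6 syllables):
  The final syllable (6, mo) is extrametrical; the stress domain is syllables 1–5.
  Weights: 1 e L, 2 da: H, 3 sol L, 4 son L, 5 pe:f H.
  Heavy syllables in the domain: 2, 5. The rightmost is syllable 5 (pe:f).
  → primary stress on syllable 5.

yes: 2→5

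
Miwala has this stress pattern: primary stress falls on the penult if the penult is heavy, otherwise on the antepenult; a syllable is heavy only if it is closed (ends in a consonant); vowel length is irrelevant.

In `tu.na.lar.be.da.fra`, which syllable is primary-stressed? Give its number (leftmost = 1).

Weights: 4 be L, 5 da L, 6 fra L.
The penult (syllable 5, da) is light, so stress falls on the antepenult (syllable 4, be).
Primary stress: syllable 4 → tu.na.lar.ˈbe.da.fra.

4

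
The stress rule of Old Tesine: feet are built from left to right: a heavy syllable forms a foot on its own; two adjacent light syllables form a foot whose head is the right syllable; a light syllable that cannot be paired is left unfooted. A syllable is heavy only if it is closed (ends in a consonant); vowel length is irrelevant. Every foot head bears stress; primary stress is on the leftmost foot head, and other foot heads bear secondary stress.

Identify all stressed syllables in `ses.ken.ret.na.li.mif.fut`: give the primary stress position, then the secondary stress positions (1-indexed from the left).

primary 1, secondary 2, 3, 5, 6, 7

Weights: 1 ses H, 2 ken H, 3 ret H, 4 na L, 5 li L, 6 mif H, 7 fut H.
Parse left to right (heavy = foot alone; LL = one foot; stranded L unfooted): (ˈses) (ˈken) (ˈret) (na.ˈli) (ˈmif) (ˈfut).
Foot heads: 1, 2, 3, 5, 6, 7.
Primary stress on the leftmost head = syllable 1.
Secondary stress on 2, 3, 5, 6, 7: ˈses.ˌken.ˌret.na.ˌli.ˌmif.ˌfut.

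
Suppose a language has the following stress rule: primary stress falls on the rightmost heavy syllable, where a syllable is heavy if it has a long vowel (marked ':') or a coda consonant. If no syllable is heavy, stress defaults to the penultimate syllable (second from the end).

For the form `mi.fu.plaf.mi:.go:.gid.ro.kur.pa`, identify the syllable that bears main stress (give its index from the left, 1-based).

Weights: 1 mi L, 2 fu L, 3 plaf H, 4 mi: H, 5 go: H, 6 gid H, 7 ro L, 8 kur H, 9 pa L.
Heavy syllables in the domain: 3, 4, 5, 6, 8. The rightmost is syllable 8 (kur).
Primary stress: syllable 8 → mi.fu.plaf.mi:.go:.gid.ro.ˈkur.pa.

8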